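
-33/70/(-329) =33/23030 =0.00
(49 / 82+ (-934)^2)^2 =5117004567964081 / 6724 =761006033308.16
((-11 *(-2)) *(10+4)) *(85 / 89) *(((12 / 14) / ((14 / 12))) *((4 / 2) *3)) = 807840 / 623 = 1296.69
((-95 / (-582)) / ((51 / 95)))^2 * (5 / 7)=407253125 / 6167147868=0.07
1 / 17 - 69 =-1172 / 17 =-68.94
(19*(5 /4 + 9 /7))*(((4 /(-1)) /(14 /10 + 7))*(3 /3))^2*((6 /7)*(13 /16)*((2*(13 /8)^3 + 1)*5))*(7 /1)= 5377282625 /2107392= 2551.63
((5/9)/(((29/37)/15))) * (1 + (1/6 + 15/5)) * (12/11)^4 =26640000/424589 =62.74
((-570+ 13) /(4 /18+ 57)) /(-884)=5013 /455260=0.01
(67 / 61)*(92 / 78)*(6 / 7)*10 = 61640 / 5551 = 11.10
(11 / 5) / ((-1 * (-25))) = 11 / 125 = 0.09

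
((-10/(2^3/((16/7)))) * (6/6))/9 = -20/63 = -0.32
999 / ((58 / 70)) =1205.69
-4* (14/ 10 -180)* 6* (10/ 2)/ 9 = 7144/ 3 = 2381.33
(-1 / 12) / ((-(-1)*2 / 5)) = -5 / 24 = -0.21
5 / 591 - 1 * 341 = -201526 / 591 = -340.99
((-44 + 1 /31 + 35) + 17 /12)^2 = 7890481 /138384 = 57.02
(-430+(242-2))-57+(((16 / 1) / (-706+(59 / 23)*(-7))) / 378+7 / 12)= -3101932177 / 12588156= -246.42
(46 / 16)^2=529 / 64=8.27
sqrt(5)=2.24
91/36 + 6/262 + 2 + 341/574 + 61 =66.14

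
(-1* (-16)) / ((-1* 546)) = -8 / 273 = -0.03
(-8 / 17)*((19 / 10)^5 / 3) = -2476099 / 637500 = -3.88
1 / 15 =0.07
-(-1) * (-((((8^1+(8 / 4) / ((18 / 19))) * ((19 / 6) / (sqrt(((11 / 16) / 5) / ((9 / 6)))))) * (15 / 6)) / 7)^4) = -58157782515625 / 28579716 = -2034932.14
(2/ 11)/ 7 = 2/ 77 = 0.03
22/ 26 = 11/ 13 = 0.85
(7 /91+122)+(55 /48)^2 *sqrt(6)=3025 *sqrt(6) /2304+1587 /13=125.29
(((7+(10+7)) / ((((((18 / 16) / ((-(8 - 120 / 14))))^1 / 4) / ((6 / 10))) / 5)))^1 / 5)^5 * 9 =10133099161583616 / 52521875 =192931024.67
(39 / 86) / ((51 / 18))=117 / 731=0.16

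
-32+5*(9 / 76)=-2387 / 76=-31.41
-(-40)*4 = 160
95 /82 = 1.16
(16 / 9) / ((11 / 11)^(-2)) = 16 / 9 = 1.78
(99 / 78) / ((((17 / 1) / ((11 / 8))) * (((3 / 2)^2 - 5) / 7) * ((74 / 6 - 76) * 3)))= 231 / 168844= 0.00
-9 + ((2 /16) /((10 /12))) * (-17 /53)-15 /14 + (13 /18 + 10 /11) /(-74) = -137821423 /13589730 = -10.14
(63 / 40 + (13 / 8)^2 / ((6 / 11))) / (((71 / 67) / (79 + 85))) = 33840293 / 34080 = 992.97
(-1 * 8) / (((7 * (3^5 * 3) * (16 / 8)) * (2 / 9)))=-2 / 567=-0.00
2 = 2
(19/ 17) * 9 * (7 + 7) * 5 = 704.12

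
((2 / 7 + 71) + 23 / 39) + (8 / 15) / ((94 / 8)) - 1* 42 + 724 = 48367792 / 64155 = 753.92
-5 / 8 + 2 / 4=-1 / 8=-0.12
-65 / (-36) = 65 / 36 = 1.81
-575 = -575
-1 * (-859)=859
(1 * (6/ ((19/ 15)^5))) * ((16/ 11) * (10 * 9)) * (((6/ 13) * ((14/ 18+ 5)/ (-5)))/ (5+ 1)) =-583200000/ 27237089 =-21.41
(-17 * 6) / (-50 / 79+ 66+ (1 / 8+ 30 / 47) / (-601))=-1820914608 / 1166917391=-1.56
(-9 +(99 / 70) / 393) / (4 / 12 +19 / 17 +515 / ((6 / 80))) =-1402449 / 1070670860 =-0.00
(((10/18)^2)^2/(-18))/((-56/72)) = 0.01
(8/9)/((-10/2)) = -8/45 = -0.18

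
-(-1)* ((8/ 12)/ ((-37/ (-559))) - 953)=-104665/ 111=-942.93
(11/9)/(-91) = -11/819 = -0.01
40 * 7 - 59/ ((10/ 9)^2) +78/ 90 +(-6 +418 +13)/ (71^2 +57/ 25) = 4409609593/ 18912300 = 233.16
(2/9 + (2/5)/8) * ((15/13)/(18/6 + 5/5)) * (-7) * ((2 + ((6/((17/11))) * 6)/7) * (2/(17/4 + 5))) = -15533/24531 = -0.63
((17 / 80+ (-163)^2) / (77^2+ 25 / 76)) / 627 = 2125537 / 297415140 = 0.01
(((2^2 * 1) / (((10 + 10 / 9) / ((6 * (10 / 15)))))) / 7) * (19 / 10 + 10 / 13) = 6246 / 11375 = 0.55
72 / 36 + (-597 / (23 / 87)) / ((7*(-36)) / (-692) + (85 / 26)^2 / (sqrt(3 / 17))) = 1997537339333486 / 610739041795039 - 7592247152837100*sqrt(51) / 610739041795039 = -85.51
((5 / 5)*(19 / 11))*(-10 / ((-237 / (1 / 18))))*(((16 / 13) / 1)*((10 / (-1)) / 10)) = -1520 / 305019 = -0.00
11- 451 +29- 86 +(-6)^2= -461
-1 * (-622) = 622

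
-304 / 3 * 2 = -608 / 3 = -202.67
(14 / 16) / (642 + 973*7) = 7 / 59624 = 0.00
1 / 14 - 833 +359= -6635 / 14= -473.93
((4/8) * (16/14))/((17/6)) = 24/119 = 0.20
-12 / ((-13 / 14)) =12.92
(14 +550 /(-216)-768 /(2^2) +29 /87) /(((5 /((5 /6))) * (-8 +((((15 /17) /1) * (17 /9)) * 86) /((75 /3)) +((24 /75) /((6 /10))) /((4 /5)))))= 97315 /5184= 18.77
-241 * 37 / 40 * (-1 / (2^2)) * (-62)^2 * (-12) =-25707711 / 10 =-2570771.10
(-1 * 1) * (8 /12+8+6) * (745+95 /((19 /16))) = -12100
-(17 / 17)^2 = -1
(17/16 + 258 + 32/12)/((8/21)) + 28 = 91525/128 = 715.04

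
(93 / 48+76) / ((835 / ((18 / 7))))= 11223 / 46760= 0.24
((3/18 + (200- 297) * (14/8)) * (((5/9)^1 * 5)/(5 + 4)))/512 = -50875/497664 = -0.10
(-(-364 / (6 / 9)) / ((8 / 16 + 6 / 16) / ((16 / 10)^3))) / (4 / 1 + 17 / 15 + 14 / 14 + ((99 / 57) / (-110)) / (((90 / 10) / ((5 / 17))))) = 68796416 / 165075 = 416.76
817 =817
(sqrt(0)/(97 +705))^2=0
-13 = -13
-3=-3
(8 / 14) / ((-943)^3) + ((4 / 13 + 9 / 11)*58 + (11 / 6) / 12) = 3955800441513757 / 60436826554104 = 65.45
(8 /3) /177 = 8 /531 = 0.02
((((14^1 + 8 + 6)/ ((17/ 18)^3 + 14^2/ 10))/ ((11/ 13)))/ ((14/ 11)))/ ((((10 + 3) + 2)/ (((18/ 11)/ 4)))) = 227448/ 6557111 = 0.03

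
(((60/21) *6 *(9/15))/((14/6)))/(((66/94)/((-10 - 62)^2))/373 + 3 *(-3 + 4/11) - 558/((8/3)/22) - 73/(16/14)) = -0.00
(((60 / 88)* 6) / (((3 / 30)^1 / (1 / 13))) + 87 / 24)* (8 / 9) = 7747 / 1287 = 6.02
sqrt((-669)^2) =669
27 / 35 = 0.77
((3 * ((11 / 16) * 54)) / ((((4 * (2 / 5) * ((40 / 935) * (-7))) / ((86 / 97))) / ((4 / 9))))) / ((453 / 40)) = -6633825 / 820232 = -8.09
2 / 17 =0.12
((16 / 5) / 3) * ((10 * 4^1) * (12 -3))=384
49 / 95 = 0.52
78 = 78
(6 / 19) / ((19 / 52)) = 312 / 361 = 0.86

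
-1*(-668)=668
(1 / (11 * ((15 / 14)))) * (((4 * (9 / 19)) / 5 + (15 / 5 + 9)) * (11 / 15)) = 5488 / 7125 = 0.77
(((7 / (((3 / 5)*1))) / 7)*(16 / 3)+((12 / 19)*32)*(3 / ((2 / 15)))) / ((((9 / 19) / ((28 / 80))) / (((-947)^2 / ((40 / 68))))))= 211519577122 / 405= 522270560.80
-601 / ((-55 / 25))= 273.18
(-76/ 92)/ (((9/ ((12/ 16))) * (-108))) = 19/ 29808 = 0.00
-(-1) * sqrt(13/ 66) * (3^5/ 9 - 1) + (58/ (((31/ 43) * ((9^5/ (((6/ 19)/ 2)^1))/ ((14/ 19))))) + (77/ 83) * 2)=33924855790/ 18282613599 + 13 * sqrt(858)/ 33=13.39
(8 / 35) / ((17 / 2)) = 16 / 595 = 0.03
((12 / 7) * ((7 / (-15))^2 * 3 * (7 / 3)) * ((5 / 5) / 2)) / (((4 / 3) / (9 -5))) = 98 / 25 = 3.92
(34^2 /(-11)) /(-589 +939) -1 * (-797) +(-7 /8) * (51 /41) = 502348991 /631400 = 795.61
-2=-2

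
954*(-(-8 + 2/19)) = 143100/19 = 7531.58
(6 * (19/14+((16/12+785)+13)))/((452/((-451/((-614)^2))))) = -0.01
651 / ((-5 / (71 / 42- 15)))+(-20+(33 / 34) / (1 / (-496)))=209353 / 170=1231.49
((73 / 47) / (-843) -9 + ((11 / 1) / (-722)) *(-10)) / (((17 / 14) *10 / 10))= -1772061578 / 243154077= -7.29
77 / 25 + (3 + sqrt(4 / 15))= 6.60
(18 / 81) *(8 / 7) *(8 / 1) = 128 / 63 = 2.03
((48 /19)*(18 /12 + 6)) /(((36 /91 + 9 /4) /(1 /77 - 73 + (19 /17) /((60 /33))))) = -197049528 /380171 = -518.32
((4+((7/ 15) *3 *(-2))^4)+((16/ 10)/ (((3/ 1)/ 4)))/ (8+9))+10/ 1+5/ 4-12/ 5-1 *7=8598739/ 127500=67.44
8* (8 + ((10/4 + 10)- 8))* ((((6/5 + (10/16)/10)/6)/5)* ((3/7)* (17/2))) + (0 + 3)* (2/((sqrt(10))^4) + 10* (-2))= -124907/2800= -44.61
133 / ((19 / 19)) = 133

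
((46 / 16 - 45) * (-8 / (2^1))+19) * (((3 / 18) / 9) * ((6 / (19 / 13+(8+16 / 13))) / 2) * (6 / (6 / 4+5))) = 125 / 139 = 0.90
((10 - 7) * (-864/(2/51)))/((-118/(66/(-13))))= -2181168/767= -2843.77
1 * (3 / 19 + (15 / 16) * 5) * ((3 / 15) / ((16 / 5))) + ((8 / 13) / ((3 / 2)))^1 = 135271 / 189696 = 0.71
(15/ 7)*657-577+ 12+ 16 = 6012/ 7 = 858.86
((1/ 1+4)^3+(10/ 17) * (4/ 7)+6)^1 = 15629/ 119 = 131.34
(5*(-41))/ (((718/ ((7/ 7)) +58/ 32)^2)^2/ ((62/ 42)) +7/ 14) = -416481280/ 369467942500227749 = -0.00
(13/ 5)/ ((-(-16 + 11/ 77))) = 91/ 555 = 0.16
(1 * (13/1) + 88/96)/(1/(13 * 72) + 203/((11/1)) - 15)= 143286/35579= 4.03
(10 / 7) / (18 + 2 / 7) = 5 / 64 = 0.08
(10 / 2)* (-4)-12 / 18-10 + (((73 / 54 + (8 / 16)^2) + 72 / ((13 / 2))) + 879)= 1208861 / 1404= 861.01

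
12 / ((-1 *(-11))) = 12 / 11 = 1.09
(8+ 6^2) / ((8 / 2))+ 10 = 21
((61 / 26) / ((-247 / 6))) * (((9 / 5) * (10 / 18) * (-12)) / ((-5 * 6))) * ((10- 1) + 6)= -1098 / 3211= -0.34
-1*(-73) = 73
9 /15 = 3 /5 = 0.60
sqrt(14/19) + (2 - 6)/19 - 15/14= -341/266 + sqrt(266)/19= -0.42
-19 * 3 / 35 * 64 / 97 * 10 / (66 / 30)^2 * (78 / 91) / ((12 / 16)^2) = -1945600 / 575113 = -3.38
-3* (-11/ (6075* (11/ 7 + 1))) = 77/ 36450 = 0.00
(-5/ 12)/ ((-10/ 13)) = 13/ 24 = 0.54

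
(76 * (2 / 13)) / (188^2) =0.00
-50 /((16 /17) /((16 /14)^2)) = -3400 /49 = -69.39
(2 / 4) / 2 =1 / 4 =0.25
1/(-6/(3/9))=-1/18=-0.06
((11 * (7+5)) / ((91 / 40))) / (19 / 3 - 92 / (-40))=6.72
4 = 4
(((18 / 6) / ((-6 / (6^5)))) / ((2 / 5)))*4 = -38880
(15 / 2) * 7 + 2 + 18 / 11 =1235 / 22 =56.14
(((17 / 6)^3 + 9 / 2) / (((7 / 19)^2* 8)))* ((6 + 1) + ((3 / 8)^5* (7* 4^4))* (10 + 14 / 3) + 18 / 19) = 13790703025 / 2709504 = 5089.75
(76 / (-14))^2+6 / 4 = 3035 / 98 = 30.97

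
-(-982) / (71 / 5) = 4910 / 71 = 69.15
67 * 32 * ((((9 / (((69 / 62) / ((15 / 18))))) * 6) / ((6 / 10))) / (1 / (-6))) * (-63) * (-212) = -266307955200 / 23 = -11578606747.83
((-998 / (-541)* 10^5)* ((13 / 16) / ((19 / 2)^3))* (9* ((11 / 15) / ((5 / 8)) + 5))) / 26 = 1386222000 / 3710719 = 373.57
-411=-411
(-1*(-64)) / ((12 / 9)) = 48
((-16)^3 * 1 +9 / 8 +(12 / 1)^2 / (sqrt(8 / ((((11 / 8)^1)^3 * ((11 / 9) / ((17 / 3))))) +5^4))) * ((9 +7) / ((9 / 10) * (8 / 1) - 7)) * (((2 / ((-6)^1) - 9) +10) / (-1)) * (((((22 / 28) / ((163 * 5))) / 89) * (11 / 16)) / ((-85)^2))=233167 / 1035799800 - 702768 * sqrt(9359521) / 6867001235759525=0.00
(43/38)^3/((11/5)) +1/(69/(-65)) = -11803565/41647848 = -0.28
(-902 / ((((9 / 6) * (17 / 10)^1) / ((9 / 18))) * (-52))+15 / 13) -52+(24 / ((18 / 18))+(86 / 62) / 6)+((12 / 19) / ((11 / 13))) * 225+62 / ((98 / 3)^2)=497762005593 / 3437893459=144.79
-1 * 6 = -6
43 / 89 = 0.48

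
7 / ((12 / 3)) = 7 / 4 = 1.75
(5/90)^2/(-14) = -0.00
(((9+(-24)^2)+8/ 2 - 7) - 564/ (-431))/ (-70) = -125703/ 15085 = -8.33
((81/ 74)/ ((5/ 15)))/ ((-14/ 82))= -9963/ 518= -19.23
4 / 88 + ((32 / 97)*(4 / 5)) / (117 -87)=8683 / 160050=0.05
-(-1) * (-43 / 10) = -43 / 10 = -4.30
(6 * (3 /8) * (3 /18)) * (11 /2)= 33 /16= 2.06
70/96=0.73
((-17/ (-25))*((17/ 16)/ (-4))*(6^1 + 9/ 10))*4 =-19941/ 4000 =-4.99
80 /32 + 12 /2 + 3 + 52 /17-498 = -16437 /34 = -483.44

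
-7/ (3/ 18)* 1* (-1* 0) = 0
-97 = -97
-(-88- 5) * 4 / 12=31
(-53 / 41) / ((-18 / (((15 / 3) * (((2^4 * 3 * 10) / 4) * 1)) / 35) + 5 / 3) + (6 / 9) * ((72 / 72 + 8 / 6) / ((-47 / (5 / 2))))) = -448380 / 185197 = -2.42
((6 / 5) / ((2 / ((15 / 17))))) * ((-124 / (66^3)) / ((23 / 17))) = -31 / 183678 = -0.00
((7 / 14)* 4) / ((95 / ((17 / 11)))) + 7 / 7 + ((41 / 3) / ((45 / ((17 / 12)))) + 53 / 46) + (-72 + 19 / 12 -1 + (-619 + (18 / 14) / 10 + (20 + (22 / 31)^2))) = -3494996507945 / 5238543618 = -667.17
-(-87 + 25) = 62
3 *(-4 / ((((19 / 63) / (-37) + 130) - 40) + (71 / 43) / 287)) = -12328659 / 92462479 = -0.13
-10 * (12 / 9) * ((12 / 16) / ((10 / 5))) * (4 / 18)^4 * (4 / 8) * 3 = -40 / 2187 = -0.02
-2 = -2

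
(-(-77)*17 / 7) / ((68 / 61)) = 671 / 4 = 167.75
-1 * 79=-79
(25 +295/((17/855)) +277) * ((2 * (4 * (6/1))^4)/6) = 28461846528/17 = 1674226266.35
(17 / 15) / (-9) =-17 / 135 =-0.13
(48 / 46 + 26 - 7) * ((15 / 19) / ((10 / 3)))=4149 / 874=4.75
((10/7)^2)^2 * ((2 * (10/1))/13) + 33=1230029/31213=39.41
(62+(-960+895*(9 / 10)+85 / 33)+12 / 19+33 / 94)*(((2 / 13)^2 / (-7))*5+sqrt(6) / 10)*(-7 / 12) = -13105100 / 14940783+917357*sqrt(6) / 176814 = 11.83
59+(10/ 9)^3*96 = 46337/ 243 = 190.69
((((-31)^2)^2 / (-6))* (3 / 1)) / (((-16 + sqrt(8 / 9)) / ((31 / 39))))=28629151* sqrt(2) / 29848 + 85887453 / 3731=24376.42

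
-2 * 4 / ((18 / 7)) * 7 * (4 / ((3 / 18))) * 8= -12544 / 3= -4181.33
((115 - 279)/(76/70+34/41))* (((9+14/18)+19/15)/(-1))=5848199/6183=945.85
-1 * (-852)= 852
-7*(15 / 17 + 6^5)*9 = -8329041 / 17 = -489943.59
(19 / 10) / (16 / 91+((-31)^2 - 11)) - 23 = -23.00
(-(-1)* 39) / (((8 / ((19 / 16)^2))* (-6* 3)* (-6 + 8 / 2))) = 4693 / 24576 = 0.19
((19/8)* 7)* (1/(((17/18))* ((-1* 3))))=-399/68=-5.87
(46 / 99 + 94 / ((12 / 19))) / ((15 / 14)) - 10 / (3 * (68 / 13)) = 7003343 / 50490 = 138.71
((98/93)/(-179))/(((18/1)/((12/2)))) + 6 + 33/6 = 1148447/99882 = 11.50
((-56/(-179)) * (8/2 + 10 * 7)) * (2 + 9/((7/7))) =45584/179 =254.66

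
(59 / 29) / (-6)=-59 / 174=-0.34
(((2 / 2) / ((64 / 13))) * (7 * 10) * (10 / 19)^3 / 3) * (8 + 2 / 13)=231875 / 41154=5.63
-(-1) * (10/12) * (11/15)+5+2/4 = 55/9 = 6.11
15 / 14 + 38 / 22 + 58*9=524.80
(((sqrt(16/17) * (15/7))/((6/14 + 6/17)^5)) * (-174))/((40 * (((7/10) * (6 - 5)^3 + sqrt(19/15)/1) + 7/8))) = -1628335438520 * sqrt(17)/166822062877 + 1860954786880 * sqrt(4845)/4504195697679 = -11.49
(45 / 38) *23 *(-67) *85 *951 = -5605503075 / 38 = -147513238.82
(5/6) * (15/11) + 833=18351/22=834.14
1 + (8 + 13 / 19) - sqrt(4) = 146 / 19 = 7.68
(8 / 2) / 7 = 4 / 7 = 0.57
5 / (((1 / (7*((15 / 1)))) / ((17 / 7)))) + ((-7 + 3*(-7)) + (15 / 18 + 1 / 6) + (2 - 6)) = 1244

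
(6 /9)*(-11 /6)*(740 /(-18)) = 4070 /81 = 50.25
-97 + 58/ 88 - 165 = -11499/ 44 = -261.34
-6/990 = -1/165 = -0.01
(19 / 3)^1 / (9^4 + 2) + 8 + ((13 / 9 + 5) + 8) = 1325783 / 59067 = 22.45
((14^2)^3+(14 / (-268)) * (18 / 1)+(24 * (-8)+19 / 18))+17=9080409505 / 1206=7529361.12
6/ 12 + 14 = 29/ 2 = 14.50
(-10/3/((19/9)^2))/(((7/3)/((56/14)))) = -3240/2527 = -1.28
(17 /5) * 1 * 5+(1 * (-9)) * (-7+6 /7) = 506 /7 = 72.29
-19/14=-1.36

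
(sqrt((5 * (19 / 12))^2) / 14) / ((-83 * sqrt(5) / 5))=-95 * sqrt(5) / 13944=-0.02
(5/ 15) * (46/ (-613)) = -46/ 1839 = -0.03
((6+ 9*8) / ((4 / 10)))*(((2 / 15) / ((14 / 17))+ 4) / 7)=5681 / 49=115.94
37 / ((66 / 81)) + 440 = 10679 / 22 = 485.41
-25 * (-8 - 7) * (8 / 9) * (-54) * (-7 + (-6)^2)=-522000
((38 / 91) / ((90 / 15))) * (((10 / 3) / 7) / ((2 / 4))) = 380 / 5733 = 0.07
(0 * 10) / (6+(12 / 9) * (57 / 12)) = 0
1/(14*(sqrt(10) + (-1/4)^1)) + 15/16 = 0.96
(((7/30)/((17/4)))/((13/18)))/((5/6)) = 504/5525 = 0.09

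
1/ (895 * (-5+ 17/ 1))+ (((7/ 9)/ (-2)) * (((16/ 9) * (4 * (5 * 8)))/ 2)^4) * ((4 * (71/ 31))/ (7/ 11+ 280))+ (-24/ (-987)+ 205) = -705479907952687091449/ 135829378980540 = -5193868.32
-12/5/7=-12/35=-0.34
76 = 76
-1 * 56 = -56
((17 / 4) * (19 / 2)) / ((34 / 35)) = 665 / 16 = 41.56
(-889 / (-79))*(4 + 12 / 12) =4445 / 79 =56.27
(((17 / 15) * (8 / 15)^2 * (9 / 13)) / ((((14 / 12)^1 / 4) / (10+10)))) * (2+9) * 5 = 382976 / 455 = 841.71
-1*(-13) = 13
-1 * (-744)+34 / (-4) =1471 / 2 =735.50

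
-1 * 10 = -10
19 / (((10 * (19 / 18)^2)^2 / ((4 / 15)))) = 34992 / 857375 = 0.04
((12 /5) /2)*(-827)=-4962 /5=-992.40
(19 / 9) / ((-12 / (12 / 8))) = -19 / 72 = -0.26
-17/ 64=-0.27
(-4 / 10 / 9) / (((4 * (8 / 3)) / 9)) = -3 / 80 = -0.04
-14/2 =-7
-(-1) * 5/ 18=5/ 18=0.28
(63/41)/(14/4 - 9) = -126/451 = -0.28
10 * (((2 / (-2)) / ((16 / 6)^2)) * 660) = -7425 / 8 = -928.12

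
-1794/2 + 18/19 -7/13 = -221458/247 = -896.59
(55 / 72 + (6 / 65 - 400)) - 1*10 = -1914793 / 4680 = -409.14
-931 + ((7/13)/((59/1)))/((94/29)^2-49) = -23116820608/24830091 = -931.00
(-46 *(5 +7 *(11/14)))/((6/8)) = -644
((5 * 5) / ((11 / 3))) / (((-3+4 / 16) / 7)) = -2100 / 121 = -17.36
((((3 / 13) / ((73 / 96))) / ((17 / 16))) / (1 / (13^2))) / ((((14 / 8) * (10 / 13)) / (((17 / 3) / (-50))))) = -259584 / 63875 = -4.06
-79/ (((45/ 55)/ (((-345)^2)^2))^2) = -23685371629838827734375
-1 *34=-34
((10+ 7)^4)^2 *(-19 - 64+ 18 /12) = -1137048462883 /2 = -568524231441.50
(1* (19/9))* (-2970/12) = -1045/2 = -522.50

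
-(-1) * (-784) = -784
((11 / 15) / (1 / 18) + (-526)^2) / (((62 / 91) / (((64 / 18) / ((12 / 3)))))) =503574344 / 1395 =360985.19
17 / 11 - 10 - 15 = -258 / 11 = -23.45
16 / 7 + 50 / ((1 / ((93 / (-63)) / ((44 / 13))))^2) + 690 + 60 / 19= 5717798371 / 8110872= 704.95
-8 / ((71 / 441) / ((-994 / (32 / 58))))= 89523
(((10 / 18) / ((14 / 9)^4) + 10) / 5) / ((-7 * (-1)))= 77561 / 268912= 0.29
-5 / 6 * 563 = -2815 / 6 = -469.17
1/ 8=0.12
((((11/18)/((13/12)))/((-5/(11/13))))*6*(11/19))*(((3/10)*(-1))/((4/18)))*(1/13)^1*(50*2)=3.44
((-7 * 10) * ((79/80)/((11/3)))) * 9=-14931/88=-169.67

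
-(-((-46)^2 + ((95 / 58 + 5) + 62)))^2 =-16055170681 / 3364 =-4772642.89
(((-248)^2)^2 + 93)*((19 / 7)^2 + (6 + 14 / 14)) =2663050444736 / 49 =54347968259.92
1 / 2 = 0.50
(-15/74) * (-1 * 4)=30/37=0.81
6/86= 3/43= 0.07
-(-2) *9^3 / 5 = 1458 / 5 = 291.60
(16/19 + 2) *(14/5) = 756/95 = 7.96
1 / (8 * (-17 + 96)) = 0.00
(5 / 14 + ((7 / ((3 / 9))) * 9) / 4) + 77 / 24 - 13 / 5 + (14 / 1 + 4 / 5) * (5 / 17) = 750677 / 14280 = 52.57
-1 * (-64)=64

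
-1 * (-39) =39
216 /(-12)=-18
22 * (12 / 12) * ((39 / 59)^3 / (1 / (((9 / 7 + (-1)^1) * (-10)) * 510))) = -13311183600 / 1437653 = -9258.97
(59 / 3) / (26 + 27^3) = 59 / 59127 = 0.00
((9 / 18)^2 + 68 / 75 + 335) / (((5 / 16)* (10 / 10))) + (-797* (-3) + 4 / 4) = 1300388 / 375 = 3467.70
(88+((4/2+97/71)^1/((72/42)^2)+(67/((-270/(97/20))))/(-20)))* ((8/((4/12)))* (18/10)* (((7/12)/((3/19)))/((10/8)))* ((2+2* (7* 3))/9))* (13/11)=1182685585991/17971875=65807.58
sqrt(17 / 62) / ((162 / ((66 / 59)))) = 11 * sqrt(1054) / 98766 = 0.00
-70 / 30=-7 / 3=-2.33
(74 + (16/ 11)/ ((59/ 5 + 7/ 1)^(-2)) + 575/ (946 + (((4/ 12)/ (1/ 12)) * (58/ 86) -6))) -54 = 5960564911/ 11147400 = 534.70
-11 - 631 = -642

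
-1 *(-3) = 3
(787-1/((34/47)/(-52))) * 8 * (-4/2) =-233616/17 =-13742.12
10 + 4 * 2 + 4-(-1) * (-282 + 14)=-246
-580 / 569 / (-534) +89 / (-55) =-13505197 / 8355765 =-1.62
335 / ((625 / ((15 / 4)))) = 201 / 100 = 2.01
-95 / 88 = -1.08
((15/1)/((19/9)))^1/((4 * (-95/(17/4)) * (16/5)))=-2295/92416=-0.02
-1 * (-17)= 17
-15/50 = -3/10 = -0.30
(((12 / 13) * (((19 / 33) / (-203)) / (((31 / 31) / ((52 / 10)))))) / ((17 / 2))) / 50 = -0.00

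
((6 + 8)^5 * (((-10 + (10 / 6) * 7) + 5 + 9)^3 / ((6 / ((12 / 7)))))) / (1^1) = 15953857472 / 27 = 590883610.07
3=3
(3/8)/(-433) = -3/3464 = -0.00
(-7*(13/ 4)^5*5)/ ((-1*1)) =12995255/ 1024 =12690.68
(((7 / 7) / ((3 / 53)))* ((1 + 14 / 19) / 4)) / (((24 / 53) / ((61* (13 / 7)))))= 24502907 / 12768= 1919.09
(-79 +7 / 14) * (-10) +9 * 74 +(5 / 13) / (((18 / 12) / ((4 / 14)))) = 396143 / 273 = 1451.07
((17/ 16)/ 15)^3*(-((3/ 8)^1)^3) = -4913/ 262144000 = -0.00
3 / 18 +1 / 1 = 7 / 6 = 1.17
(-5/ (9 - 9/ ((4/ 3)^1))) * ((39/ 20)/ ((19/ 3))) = -13/ 19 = -0.68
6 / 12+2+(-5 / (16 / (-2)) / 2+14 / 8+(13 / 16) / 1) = 43 / 8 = 5.38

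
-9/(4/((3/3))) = -9/4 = -2.25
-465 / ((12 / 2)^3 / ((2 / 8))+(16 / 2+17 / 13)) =-6045 / 11353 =-0.53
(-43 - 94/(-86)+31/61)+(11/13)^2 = -40.68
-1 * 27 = -27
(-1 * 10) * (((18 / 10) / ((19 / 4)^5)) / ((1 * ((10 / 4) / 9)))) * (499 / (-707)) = 165556224 / 8753009965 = 0.02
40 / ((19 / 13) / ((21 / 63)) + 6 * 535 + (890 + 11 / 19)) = 4940 / 506963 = 0.01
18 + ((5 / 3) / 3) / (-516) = 83587 / 4644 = 18.00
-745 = -745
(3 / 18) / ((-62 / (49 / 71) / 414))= -3381 / 4402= -0.77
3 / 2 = 1.50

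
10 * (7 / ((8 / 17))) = 595 / 4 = 148.75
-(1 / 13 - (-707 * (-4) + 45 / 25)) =183932 / 65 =2829.72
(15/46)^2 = 225/2116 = 0.11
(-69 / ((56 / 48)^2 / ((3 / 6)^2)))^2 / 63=42849 / 16807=2.55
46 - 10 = 36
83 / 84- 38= -3109 / 84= -37.01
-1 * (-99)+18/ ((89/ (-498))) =-153/ 89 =-1.72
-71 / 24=-2.96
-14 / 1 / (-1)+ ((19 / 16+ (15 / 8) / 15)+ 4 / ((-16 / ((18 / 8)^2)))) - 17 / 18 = 7547 / 576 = 13.10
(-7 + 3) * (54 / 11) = -216 / 11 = -19.64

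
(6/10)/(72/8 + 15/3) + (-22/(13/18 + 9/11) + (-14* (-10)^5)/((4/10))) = 14944939199/4270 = 3499985.76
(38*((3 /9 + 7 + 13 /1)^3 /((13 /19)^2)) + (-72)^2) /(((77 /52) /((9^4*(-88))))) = -24396266491200 /91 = -268090840562.64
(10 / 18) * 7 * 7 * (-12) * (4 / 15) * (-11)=8624 / 9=958.22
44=44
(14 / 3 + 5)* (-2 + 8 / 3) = 58 / 9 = 6.44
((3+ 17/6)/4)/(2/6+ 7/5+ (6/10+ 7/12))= 1/2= 0.50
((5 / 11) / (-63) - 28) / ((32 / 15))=-97045 / 7392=-13.13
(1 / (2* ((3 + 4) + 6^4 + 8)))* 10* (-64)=-320 / 1311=-0.24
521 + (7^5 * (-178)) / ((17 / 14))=-41874187 / 17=-2463187.47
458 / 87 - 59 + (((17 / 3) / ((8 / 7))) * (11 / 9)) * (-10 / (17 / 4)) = -67.99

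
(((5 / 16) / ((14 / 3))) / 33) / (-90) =-1 / 44352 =-0.00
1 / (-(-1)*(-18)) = -1 / 18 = -0.06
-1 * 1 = -1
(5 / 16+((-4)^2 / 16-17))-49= -1035 / 16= -64.69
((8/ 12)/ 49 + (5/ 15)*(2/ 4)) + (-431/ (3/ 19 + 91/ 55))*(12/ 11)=-72176789/ 278418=-259.24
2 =2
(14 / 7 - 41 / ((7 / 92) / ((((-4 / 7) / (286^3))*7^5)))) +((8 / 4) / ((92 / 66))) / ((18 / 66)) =503221223 / 67256761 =7.48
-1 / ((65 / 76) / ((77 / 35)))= -836 / 325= -2.57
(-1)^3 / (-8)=0.12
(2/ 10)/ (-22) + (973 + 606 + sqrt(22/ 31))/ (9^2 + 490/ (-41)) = 41 * sqrt(682)/ 87761 + 7118459/ 311410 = 22.87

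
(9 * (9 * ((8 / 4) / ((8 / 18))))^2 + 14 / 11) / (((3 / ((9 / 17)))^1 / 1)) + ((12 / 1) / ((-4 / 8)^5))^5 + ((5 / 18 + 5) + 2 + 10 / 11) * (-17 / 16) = -449666170760078893 / 53856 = -8349416420827.37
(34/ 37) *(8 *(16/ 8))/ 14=272/ 259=1.05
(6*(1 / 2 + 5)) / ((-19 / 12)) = -396 / 19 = -20.84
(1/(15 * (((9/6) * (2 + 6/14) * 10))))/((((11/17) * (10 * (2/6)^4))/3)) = 189/2750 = 0.07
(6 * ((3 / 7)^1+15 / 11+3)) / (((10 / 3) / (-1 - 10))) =-3321 / 35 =-94.89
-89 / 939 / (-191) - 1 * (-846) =151729343 / 179349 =846.00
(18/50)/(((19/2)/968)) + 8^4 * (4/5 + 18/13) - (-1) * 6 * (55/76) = 111016729/12350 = 8989.21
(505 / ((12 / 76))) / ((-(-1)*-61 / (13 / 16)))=-124735 / 2928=-42.60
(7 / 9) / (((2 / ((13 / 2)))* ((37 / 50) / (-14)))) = -15925 / 333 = -47.82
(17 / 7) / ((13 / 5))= 85 / 91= 0.93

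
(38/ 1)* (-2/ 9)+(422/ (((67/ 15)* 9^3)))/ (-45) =-1237778/ 146529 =-8.45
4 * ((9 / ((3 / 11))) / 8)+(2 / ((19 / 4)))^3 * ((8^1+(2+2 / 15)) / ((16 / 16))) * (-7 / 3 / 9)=4767421 / 292410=16.30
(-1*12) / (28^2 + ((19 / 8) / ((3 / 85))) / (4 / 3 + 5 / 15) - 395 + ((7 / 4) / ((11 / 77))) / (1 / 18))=-32 / 1733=-0.02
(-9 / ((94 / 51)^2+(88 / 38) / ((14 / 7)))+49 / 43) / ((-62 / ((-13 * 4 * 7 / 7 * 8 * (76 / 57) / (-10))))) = 1683751472 / 2250497235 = 0.75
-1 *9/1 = -9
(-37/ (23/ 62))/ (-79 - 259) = 1147/ 3887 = 0.30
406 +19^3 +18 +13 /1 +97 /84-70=607081 /84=7227.15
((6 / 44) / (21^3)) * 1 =1 / 67914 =0.00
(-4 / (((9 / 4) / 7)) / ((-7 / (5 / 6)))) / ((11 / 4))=160 / 297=0.54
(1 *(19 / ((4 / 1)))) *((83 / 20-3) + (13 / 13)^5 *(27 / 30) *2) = 1121 / 80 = 14.01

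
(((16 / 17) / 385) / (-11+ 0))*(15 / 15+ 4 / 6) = -0.00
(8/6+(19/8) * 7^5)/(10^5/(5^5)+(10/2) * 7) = 958031/1608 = 595.79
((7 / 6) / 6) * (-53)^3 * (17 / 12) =-17716363 / 432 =-41010.10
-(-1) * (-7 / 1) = -7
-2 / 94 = -1 / 47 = -0.02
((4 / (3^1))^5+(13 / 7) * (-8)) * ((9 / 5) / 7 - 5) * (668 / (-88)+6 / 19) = -4569503912 / 12442815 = -367.24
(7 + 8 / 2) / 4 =11 / 4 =2.75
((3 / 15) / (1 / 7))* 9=63 / 5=12.60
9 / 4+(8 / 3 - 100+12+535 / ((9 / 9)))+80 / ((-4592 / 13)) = 1555621 / 3444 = 451.69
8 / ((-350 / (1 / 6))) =-2 / 525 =-0.00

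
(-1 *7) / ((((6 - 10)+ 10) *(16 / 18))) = -21 / 16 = -1.31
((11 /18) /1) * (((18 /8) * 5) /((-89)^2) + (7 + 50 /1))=6622121 /190104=34.83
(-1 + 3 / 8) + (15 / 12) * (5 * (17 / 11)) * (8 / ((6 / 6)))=6745 / 88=76.65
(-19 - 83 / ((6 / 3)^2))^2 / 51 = 8427 / 272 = 30.98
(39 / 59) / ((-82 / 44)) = -0.35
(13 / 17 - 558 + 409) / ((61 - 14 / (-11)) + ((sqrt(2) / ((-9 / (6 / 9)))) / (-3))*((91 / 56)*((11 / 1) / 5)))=-24916316040000 / 10467147701407 + 35318883600*sqrt(2) / 10467147701407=-2.38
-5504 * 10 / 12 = -13760 / 3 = -4586.67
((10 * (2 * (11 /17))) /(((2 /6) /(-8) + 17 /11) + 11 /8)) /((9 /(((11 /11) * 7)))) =3388 /969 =3.50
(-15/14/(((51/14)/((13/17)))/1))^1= -0.22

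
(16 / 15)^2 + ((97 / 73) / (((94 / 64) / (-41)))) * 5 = -142293664 / 771975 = -184.32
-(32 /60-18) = 262 /15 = 17.47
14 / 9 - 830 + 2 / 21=-52186 / 63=-828.35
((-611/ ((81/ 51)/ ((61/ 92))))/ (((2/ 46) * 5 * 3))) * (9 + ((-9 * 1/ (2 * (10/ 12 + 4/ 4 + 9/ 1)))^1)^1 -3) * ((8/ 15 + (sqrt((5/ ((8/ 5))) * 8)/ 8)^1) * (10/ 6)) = -819741241/ 194400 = -4216.78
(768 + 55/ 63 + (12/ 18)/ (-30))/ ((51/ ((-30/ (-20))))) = 121094/ 5355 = 22.61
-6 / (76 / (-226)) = 339 / 19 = 17.84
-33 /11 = -3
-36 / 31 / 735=-12 / 7595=-0.00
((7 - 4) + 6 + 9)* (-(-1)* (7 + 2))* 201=32562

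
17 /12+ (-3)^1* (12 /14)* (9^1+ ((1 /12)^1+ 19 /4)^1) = -2869 /84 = -34.15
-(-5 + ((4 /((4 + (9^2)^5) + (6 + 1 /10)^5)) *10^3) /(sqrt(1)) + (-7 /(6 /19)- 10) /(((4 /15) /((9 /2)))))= 3056173927469078265 /5578868561540816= 547.81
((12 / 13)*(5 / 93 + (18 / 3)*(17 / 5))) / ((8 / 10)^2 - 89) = -190220 / 890227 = -0.21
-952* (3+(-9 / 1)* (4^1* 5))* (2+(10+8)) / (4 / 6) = 5055120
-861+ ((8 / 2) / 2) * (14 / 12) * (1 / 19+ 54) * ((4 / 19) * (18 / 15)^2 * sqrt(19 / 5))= -861+ 345072 * sqrt(95) / 45125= -786.47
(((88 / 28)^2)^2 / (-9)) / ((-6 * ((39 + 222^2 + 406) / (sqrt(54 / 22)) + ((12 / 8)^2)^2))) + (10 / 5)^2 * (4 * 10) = 160.00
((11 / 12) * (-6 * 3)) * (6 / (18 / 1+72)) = -11 / 10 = -1.10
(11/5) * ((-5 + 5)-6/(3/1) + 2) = 0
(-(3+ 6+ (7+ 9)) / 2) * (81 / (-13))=2025 / 26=77.88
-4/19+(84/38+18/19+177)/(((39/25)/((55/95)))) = 312787/4693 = 66.65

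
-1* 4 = -4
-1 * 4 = -4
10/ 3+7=31/ 3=10.33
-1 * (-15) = 15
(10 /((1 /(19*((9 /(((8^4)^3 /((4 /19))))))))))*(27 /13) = 1215 /111669149696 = 0.00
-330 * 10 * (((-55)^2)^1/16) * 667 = -416145468.75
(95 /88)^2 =9025 /7744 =1.17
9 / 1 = 9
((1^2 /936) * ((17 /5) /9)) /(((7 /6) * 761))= 17 /37395540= 0.00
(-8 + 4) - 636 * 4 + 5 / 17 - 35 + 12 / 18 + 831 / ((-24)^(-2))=24279772 / 51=476073.96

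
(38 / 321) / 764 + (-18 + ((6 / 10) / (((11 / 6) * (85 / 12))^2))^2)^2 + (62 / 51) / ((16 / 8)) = 14531147335746059813504540410529777 / 44765279418406363210952636718750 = 324.61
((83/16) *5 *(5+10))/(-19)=-6225/304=-20.48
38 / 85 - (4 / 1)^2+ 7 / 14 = -2559 / 170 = -15.05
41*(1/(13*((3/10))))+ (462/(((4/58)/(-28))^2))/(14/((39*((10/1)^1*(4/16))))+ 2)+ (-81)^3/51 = 447396133963/12597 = 35516085.89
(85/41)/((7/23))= 1955/287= 6.81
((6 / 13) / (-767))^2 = 36 / 99420841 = 0.00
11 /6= 1.83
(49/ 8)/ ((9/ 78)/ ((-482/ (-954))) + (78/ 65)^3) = 19189625/ 6129324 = 3.13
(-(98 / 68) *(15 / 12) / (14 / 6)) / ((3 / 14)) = -245 / 68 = -3.60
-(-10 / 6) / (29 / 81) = 135 / 29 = 4.66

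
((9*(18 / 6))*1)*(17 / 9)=51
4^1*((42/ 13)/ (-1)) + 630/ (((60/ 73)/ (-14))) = -139671/ 13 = -10743.92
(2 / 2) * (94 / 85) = 94 / 85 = 1.11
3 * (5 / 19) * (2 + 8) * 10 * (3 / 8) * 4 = 2250 / 19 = 118.42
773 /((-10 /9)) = -6957 /10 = -695.70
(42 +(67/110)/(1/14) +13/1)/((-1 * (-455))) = 3494/25025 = 0.14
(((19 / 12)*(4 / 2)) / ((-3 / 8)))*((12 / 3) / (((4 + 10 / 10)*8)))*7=-266 / 45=-5.91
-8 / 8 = -1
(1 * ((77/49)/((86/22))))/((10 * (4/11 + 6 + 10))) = 1331/541800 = 0.00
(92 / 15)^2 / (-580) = -2116 / 32625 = -0.06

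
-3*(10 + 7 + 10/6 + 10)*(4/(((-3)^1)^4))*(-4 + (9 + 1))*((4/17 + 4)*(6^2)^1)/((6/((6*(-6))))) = 396288/17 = 23311.06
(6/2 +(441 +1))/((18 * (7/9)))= 31.79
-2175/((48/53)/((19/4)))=-730075/64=-11407.42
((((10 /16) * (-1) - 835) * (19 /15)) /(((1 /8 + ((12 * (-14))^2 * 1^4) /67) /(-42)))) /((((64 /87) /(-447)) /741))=-343322949303243 /7227488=-47502389.39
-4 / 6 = -2 / 3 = -0.67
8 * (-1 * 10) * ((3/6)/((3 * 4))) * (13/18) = -65/27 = -2.41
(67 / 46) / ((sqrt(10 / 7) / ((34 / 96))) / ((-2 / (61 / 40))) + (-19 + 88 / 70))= -0.07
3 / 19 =0.16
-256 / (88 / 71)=-2272 / 11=-206.55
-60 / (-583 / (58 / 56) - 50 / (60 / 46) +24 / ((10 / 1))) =26100 / 260491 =0.10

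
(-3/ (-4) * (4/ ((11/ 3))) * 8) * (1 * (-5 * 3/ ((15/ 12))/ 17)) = -864/ 187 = -4.62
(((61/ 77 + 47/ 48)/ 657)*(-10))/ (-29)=32735/ 35209944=0.00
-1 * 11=-11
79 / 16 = 4.94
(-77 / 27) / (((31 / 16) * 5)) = -1232 / 4185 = -0.29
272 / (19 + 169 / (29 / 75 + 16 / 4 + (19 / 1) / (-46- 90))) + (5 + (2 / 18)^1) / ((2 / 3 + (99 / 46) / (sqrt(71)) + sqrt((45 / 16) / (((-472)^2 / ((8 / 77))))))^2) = 11782768 / 2546861 + 648120323492916736 / (14697 * sqrt(770) + 10794168 * sqrt(71) + 237399008)^2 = 10.62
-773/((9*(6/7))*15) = -5411/810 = -6.68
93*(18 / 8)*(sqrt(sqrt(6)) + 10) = 837*6^(1 / 4) / 4 + 4185 / 2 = 2419.99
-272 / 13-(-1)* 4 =-220 / 13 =-16.92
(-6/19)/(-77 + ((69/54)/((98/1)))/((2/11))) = 21168/5156657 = 0.00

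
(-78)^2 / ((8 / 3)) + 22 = 4607 / 2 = 2303.50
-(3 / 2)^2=-9 / 4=-2.25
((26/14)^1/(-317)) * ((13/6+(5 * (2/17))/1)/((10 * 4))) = -3653/9053520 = -0.00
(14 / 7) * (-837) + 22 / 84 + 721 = -40015 / 42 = -952.74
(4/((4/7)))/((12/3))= 7/4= 1.75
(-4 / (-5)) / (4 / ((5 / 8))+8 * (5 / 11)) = 11 / 138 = 0.08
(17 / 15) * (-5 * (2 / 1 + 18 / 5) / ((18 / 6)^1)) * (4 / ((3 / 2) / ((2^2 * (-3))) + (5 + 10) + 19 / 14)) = -2.61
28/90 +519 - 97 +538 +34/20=86581/90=962.01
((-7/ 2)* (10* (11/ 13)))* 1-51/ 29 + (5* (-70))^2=46170672/ 377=122468.63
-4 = -4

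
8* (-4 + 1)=-24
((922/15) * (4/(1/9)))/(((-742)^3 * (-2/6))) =4149/255324055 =0.00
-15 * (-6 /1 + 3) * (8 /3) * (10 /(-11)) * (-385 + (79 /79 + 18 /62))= 14274000 /341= 41859.24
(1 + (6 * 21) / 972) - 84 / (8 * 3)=-64 / 27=-2.37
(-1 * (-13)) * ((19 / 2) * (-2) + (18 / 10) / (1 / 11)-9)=-533 / 5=-106.60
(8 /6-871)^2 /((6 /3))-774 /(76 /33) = 64607900 /171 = 377823.98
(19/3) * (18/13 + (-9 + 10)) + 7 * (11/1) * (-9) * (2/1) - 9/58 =-3101321/2262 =-1371.05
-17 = -17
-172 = -172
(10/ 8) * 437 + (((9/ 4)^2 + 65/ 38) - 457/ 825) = 138559247/ 250800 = 552.47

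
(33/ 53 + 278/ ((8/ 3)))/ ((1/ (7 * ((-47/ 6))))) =-2438219/ 424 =-5750.52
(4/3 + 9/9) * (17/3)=119/9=13.22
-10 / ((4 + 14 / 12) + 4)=-1.09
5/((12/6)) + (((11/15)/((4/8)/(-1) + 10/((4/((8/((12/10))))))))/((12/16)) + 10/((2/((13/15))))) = 6687/970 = 6.89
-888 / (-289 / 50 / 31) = 1376400 / 289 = 4762.63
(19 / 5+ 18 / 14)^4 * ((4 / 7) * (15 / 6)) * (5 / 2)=1003875856 / 420175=2389.19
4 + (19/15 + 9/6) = 203/30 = 6.77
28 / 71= 0.39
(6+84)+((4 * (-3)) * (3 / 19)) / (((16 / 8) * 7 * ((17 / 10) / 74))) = 190170 / 2261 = 84.11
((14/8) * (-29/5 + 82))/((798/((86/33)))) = 5461/12540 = 0.44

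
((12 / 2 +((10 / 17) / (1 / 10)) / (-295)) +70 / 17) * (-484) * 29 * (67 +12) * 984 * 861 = -9514640714439168 / 1003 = -9486182167935.36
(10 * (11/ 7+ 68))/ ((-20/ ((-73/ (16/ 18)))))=319959/ 112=2856.78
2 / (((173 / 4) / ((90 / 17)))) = 0.24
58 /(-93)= -58 /93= -0.62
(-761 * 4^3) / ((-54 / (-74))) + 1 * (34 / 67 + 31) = -120680219 / 1809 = -66711.01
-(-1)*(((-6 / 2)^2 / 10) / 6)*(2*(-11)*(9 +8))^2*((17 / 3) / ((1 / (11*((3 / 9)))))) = 6539203 / 15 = 435946.87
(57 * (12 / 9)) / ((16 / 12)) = 57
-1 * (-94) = 94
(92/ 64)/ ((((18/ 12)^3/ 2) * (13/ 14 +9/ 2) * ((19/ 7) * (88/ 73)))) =82271/ 1715472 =0.05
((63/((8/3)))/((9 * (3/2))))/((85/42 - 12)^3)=-129654/73560059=-0.00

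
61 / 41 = 1.49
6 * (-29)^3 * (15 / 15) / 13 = -11256.46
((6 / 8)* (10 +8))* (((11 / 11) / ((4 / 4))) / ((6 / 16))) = 36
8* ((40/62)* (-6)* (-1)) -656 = -19376/31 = -625.03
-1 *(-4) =4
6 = 6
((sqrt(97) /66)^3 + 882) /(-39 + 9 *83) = 97 *sqrt(97) /203547168 + 147 /118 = 1.25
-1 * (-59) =59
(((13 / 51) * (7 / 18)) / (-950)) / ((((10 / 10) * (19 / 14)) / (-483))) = 102557 / 2761650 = 0.04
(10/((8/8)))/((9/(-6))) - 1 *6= -38/3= -12.67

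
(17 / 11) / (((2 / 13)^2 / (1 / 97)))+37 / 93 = 425105 / 396924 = 1.07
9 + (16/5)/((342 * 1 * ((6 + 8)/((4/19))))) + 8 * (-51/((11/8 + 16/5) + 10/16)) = -69.46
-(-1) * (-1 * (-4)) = 4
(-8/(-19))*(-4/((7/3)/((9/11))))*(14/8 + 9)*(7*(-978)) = 9083664/209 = 43462.51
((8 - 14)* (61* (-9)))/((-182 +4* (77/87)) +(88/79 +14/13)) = -147157803/7874726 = -18.69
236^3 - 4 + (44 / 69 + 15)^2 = 62580948013 / 4761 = 13144496.54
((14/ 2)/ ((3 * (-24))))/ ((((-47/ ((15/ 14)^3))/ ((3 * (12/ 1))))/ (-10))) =-16875/ 18424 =-0.92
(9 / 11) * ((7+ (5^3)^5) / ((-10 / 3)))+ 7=-7490678261.76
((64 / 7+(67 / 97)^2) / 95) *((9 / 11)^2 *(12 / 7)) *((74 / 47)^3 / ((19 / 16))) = 3992968553329152 / 10454317821169915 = 0.38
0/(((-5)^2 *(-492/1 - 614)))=0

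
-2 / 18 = -1 / 9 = -0.11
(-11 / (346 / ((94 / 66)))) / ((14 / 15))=-235 / 4844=-0.05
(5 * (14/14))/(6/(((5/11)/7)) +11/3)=75/1441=0.05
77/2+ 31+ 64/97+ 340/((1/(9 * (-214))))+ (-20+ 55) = -127018559/194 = -654734.84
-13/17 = -0.76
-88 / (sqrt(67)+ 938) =-1232 / 13131+ 88*sqrt(67) / 879777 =-0.09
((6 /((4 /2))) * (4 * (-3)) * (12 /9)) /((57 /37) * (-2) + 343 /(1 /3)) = -592 /12653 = -0.05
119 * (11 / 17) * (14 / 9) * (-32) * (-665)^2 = -15254993600 / 9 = -1694999288.89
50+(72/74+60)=4106/37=110.97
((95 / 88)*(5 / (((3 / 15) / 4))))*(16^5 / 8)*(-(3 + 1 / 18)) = -389120000 / 9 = -43235555.56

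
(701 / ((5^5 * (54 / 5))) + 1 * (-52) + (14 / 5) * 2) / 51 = -1565299 / 1721250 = -0.91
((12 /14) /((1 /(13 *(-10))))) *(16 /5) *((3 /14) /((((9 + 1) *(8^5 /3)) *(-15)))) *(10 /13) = 9 /250880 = 0.00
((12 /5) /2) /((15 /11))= 0.88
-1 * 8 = -8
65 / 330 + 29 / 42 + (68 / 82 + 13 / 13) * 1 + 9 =110969 / 9471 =11.72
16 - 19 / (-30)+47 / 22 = 3097 / 165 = 18.77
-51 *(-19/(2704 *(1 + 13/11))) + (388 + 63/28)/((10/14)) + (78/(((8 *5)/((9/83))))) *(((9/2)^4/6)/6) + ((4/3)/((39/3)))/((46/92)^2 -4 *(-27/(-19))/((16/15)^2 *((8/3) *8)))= 36826913135641/66306190080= 555.41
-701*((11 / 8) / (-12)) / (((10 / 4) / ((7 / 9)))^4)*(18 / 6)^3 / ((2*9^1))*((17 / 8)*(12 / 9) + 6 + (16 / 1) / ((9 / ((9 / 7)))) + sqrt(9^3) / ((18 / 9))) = 1367399341 / 49207500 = 27.79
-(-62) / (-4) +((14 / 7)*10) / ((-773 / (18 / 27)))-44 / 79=-5889623 / 366402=-16.07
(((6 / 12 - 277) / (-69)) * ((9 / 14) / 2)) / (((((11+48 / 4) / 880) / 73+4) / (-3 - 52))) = -34890350 / 1970203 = -17.71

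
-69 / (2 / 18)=-621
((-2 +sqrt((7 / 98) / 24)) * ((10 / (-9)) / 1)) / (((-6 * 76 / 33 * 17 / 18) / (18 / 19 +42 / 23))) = -66660 / 141151 +5555 * sqrt(21) / 1976114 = -0.46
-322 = -322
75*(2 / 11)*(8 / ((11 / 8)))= 9600 / 121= 79.34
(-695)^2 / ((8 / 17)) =8211425 / 8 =1026428.12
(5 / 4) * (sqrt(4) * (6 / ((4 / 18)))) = 135 / 2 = 67.50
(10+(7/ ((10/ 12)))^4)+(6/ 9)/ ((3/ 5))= 28067764/ 5625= 4989.82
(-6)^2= 36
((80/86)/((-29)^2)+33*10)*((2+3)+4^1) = 107404470/36163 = 2970.01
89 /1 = 89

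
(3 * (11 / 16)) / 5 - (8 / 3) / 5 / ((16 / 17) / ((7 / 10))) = 0.02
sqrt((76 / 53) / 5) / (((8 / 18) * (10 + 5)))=3 * sqrt(5035) / 2650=0.08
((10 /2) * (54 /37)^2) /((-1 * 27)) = -540 /1369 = -0.39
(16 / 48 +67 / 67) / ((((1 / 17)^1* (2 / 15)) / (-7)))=-1190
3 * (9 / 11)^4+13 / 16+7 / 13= 8208185 / 3045328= 2.70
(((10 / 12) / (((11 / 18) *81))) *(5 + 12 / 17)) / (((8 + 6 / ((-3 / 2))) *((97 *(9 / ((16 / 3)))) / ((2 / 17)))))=40 / 2317491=0.00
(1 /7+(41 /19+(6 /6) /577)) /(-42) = -176695 /3223122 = -0.05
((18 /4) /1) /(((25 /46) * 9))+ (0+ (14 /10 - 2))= 8 /25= 0.32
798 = 798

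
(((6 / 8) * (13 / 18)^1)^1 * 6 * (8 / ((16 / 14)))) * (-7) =-637 / 4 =-159.25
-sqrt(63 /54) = -sqrt(42) /6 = -1.08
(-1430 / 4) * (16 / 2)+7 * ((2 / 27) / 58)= -2239373 / 783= -2859.99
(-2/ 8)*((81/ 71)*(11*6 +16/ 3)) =-2889/ 142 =-20.35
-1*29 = -29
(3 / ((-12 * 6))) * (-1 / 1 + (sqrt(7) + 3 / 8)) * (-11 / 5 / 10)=-11 / 1920 + 11 * sqrt(7) / 1200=0.02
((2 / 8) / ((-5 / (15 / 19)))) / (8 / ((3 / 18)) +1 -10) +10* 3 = 29639 / 988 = 30.00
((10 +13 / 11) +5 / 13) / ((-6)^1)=-827 / 429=-1.93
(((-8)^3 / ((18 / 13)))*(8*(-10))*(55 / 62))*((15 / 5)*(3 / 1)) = 7321600 / 31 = 236180.65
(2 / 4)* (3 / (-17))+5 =167 / 34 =4.91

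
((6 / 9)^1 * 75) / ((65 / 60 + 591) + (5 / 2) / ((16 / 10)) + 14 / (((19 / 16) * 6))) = 0.08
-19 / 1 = -19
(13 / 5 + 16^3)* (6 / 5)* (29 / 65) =3565782 / 1625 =2194.33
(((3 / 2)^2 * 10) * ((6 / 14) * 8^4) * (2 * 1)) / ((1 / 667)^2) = 246005821440 / 7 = 35143688777.14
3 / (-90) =-1 / 30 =-0.03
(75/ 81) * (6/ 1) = 50/ 9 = 5.56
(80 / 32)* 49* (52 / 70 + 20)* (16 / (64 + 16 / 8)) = 616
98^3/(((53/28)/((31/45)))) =816954656/2385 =342538.64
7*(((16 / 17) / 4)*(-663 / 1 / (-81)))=13.48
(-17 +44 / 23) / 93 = -347 / 2139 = -0.16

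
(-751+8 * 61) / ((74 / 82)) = -10783 / 37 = -291.43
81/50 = 1.62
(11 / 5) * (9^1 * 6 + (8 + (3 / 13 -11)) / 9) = 7678 / 65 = 118.12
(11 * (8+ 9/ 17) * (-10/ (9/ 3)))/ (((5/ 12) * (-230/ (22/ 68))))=7018/ 6647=1.06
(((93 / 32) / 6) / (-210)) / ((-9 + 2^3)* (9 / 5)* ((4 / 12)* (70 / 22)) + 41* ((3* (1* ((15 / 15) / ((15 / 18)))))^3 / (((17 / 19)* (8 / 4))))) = -144925 / 67045652352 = -0.00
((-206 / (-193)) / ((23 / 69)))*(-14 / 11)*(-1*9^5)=510891948 / 2123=240646.23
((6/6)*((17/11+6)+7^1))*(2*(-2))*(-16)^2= -14894.55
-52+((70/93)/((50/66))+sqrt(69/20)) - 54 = -16276/155+sqrt(345)/10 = -103.15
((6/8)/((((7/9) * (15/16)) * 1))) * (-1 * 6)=-216/35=-6.17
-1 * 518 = -518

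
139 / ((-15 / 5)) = -139 / 3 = -46.33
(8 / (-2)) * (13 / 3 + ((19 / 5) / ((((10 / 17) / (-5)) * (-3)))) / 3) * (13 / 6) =-9269 / 135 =-68.66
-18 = -18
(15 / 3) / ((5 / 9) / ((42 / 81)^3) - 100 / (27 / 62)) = -74088 / 3343511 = -0.02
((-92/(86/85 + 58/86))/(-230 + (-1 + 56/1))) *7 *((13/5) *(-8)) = -6994208/154075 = -45.39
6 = 6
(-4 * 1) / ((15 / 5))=-4 / 3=-1.33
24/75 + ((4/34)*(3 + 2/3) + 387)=494383/1275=387.75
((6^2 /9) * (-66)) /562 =-132 /281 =-0.47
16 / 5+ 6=46 / 5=9.20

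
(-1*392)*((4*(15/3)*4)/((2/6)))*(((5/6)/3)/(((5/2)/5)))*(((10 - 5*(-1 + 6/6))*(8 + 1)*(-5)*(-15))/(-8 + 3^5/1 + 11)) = -58800000/41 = -1434146.34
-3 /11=-0.27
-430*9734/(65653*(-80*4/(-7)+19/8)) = -33484960/25257647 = -1.33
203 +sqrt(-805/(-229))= sqrt(184345)/229 +203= 204.87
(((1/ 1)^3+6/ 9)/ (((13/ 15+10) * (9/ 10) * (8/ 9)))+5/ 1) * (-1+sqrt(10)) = 11.23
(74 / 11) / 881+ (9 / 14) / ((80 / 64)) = 177028 / 339185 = 0.52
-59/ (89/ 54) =-3186/ 89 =-35.80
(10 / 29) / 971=10 / 28159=0.00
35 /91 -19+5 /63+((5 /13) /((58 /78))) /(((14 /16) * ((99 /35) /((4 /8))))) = -4815439 /261261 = -18.43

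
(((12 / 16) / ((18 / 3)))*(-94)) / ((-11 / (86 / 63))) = 2021 / 1386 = 1.46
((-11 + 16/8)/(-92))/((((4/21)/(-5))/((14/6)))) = -2205/368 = -5.99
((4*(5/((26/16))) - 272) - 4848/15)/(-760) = 4736/6175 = 0.77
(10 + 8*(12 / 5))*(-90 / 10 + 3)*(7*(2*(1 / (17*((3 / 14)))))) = -57232 / 85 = -673.32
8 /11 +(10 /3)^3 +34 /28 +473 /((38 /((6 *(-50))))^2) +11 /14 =3165085910 /107217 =29520.37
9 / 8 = 1.12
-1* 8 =-8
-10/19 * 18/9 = -20/19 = -1.05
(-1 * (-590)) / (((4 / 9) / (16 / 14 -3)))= -34515 / 14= -2465.36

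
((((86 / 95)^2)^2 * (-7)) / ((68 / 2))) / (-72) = 23931607 / 12461945625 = 0.00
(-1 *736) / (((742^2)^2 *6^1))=-23 / 56835134643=-0.00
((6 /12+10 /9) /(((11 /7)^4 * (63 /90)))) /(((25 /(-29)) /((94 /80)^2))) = -637214767 /1054152000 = -0.60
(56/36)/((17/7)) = 98/153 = 0.64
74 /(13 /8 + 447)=16 /97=0.16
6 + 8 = 14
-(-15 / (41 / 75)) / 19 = 1125 / 779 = 1.44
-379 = -379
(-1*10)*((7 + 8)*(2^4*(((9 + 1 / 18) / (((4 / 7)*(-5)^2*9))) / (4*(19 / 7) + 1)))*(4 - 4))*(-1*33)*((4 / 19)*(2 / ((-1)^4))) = 0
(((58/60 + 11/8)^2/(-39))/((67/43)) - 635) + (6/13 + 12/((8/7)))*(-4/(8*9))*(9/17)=-406449570491/639662400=-635.41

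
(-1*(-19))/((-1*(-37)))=19/37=0.51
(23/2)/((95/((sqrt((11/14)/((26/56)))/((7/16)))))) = 184 * sqrt(286)/8645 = 0.36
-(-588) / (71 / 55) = 32340 / 71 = 455.49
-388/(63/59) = -22892/63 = -363.37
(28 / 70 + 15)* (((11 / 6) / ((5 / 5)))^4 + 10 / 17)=20162989 / 110160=183.03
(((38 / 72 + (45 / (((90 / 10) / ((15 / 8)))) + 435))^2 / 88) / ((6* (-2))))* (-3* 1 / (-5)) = -1026113089 / 9123840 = -112.47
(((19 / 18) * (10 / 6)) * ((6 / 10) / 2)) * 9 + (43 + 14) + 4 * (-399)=-6137 / 4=-1534.25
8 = 8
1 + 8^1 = 9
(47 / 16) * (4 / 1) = 47 / 4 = 11.75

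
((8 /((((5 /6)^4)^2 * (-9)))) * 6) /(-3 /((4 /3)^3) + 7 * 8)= -573308928 /1368359375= -0.42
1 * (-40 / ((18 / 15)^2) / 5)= -50 / 9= -5.56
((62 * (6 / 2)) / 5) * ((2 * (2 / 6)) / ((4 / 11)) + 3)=899 / 5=179.80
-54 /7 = -7.71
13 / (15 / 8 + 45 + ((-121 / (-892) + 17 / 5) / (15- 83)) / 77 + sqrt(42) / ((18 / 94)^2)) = -55905276616272634320 / 2664216296295297072761 + 32525836398312364800*sqrt(42) / 2664216296295297072761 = 0.06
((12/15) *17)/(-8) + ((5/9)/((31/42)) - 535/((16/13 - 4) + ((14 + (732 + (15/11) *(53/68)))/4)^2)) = -3633942229141253/3774933269958090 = -0.96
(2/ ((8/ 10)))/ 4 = 5/ 8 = 0.62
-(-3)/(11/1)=3/11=0.27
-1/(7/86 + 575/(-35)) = 602/9841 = 0.06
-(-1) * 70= 70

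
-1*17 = -17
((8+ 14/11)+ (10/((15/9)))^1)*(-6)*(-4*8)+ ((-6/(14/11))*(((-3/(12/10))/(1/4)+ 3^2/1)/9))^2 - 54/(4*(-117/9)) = 370012879/126126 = 2933.68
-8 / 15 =-0.53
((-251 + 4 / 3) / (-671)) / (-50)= -749 / 100650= -0.01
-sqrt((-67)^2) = -67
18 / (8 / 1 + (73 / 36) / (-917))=594216 / 264023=2.25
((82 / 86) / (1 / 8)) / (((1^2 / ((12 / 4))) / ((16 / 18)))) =2624 / 129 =20.34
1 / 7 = 0.14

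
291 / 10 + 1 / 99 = 29.11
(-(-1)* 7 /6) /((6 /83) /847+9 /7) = 492107 /542358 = 0.91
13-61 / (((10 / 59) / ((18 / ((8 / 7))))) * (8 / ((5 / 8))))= -220081 / 512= -429.85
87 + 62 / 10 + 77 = 851 / 5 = 170.20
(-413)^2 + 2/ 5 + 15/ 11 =170570.76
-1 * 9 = -9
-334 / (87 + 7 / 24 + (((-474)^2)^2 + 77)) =-8016 / 1211503323367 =-0.00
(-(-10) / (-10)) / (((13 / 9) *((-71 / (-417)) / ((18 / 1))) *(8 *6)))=-11259 / 7384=-1.52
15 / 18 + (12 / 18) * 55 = 75 / 2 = 37.50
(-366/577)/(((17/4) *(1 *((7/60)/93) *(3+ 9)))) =-680760/68663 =-9.91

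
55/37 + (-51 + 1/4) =-7291/148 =-49.26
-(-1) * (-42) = -42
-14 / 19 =-0.74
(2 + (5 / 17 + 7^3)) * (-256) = -1502720 / 17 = -88395.29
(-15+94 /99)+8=-599 /99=-6.05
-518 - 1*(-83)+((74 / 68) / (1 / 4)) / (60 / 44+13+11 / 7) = -9067967 / 20859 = -434.73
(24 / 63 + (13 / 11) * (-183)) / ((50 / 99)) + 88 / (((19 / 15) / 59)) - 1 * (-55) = 24781103 / 6650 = 3726.48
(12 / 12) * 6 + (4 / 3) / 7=130 / 21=6.19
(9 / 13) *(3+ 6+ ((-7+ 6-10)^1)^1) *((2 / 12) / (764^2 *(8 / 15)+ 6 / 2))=-45 / 60704969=-0.00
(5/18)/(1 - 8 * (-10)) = 5/1458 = 0.00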